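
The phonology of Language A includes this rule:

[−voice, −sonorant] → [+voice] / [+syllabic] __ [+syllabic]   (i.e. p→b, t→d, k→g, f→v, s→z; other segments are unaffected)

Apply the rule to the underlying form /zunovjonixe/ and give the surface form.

No segment of /zunovjonixe/ meets the structural description of the rule, so the form surfaces unchanged.

zunovjonixe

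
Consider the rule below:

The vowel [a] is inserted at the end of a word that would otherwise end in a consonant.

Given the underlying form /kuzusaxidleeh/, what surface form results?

the form ends in the consonant /h/, so [a] is inserted word-finally.
Surface form: [kuzusaxidleeha].

kuzusaxidleeha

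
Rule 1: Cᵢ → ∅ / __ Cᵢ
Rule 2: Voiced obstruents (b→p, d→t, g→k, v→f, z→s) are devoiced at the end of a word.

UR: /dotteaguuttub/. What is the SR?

doteaguutup

Rule 1 (degemination): /tt/ is a geminate; the first /t/ deletes. /tt/ is a geminate; the first /t/ deletes. /dotteaguuttub/ → doteaguutub.
Rule 2 (final devoicing): /b/ is a voiced obstruent in word-final position, so it devoices to [p]. /doteaguutub/ → doteaguutup.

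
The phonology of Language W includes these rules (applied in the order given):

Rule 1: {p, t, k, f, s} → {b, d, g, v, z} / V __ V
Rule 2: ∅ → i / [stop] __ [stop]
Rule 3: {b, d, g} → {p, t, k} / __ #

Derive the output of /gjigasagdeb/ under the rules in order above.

Rule 1 (intervocalic voicing): /s/ is a voiceless obstruent between vowels /a/ and /a/, so it voices to [z]. /gjigasagdeb/ → gjigazagdeb.
Rule 2 (stop-cluster i-epenthesis): /g/ and /d/ form a stop–stop cluster, so [i] is inserted between them. /gjigazagdeb/ → gjigazagideb.
Rule 3 (final devoicing): /b/ is a voiced stop in word-final position, so it devoices to [p]. /gjigazagideb/ → gjigazagidep.

gjigazagidep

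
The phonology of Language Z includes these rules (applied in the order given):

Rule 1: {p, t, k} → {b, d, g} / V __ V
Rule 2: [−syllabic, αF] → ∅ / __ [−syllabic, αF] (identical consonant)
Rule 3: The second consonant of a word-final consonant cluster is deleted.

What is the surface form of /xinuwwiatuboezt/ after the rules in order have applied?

xinuwiaduboez

Rule 1 (intervocalic voicing): /t/ is a voiceless stop between vowels /a/ and /u/, so it voices to [d]. /xinuwwiatuboezt/ → xinuwwiaduboezt.
Rule 2 (degemination): /ww/ is a geminate; the first /w/ deletes. /xinuwwiaduboezt/ → xinuwiaduboezt.
Rule 3 (final cluster simplification): /t/ is the second consonant of a word-final cluster /zt/, so it deletes. /xinuwiaduboezt/ → xinuwiaduboez.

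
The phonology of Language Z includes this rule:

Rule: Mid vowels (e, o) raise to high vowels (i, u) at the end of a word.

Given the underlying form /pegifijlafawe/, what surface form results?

Scanning /pegifijlafawe/: /e/ at position 2 is not in the conditioning environment; /e/ is a mid vowel in word-final position, so it raises to [i].
Result: [pegifijlafawi].

pegifijlafawi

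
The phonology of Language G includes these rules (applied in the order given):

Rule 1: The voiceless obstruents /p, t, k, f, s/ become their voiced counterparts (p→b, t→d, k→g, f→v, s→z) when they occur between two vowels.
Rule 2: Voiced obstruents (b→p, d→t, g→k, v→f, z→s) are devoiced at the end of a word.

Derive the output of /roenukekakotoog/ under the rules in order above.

Rule 1 (intervocalic voicing): /k/ is a voiceless obstruent between vowels /u/ and /e/, so it voices to [g]. /k/ is a voiceless obstruent between vowels /e/ and /a/, so it voices to [g]. /k/ is a voiceless obstruent between vowels /a/ and /o/, so it voices to [g]. /t/ is a voiceless obstruent between vowels /o/ and /o/, so it voices to [d]. /roenukekakotoog/ → roenugegagodoog.
Rule 2 (final devoicing): /g/ is a voiced obstruent in word-final position, so it devoices to [k]. /roenugegagodoog/ → roenugegagodook.

roenugegagodook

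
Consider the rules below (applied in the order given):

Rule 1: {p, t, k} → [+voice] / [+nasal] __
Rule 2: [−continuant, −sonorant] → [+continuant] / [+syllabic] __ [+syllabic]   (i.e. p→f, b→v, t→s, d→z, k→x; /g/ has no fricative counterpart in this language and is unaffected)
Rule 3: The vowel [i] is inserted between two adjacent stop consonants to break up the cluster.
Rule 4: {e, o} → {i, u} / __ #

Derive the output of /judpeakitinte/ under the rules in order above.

judipeaxisindi

Rule 1 (post-nasal voicing): /t/ is a voiceless stop immediately after the nasal /n/, so it voices to [d]. /judpeakitinte/ → judpeakitinde.
Rule 2 (intervocalic spirantization): /k/ is a stop between vowels /a/ and /i/, so it spirantizes to the fricative [x]. /t/ is a stop between vowels /i/ and /i/, so it spirantizes to the fricative [s]. /judpeakitinde/ → judpeaxisinde.
Rule 3 (stop-cluster i-epenthesis): /d/ and /p/ form a stop–stop cluster, so [i] is inserted between them. /judpeaxisinde/ → judipeaxisinde.
Rule 4 (final vowel raising): /e/ is a mid vowel in word-final position, so it raises to [i]. /judipeaxisinde/ → judipeaxisindi.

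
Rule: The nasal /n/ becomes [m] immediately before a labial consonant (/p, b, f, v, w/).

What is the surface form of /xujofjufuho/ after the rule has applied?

No segment of /xujofjufuho/ meets the structural description of the rule, so the form surfaces unchanged.

xujofjufuho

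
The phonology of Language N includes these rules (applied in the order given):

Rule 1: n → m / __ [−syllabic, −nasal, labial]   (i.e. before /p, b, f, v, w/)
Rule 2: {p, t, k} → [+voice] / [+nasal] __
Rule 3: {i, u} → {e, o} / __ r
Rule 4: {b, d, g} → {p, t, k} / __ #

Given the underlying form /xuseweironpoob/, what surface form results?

Rule 1 (nasal place assimilation): /n/ precedes the labial consonant /p/, so it assimilates in place to [m]. /xuseweironpoob/ → xuseweirompoob.
Rule 2 (post-nasal voicing): /p/ is a voiceless stop immediately after the nasal /m/, so it voices to [b]. /xuseweirompoob/ → xuseweiromboob.
Rule 3 (pre-rhotic lowering): /i/ is a high vowel immediately before /r/, so it lowers to [e]. /xuseweiromboob/ → xuseweeromboob.
Rule 4 (final devoicing): /b/ is a voiced stop in word-final position, so it devoices to [p]. /xuseweeromboob/ → xuseweeromboop.

xuseweeromboop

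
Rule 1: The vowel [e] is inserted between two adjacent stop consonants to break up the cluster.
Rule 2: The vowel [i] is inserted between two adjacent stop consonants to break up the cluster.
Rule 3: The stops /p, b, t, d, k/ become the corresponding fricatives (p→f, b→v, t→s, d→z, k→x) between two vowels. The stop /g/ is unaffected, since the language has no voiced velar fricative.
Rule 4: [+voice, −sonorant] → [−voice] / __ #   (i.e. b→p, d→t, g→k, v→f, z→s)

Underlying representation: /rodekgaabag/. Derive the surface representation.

rozexegaavak

Rule 1 (stop-cluster e-epenthesis): /k/ and /g/ form a stop–stop cluster, so [e] is inserted between them. /rodekgaabag/ → rodekegaabag.
Rule 2 (stop-cluster i-epenthesis): no segment meets the environment; /rodekegaabag/ is unchanged.
Rule 3 (intervocalic spirantization): /d/ is a stop between vowels /o/ and /e/, so it spirantizes to the fricative [z]. /k/ is a stop between vowels /e/ and /e/, so it spirantizes to the fricative [x]. /b/ is a stop between vowels /a/ and /a/, so it spirantizes to the fricative [v]. /rodekegaabag/ → rozexegaavag.
Rule 4 (final devoicing): /g/ is a voiced obstruent in word-final position, so it devoices to [k]. /rozexegaavag/ → rozexegaavak.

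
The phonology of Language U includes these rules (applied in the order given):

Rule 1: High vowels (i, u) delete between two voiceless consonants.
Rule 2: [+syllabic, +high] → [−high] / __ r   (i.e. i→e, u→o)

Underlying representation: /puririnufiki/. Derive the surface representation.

porerinufki

Rule 1 (high vowel syncope): /i/ is a high vowel flanked by voiceless consonants /f/ and /k/, so it deletes. /puririnufiki/ → puririnufki.
Rule 2 (pre-rhotic lowering): /u/ is a high vowel immediately before /r/, so it lowers to [o]. /i/ is a high vowel immediately before /r/, so it lowers to [e]. /puririnufki/ → porerinufki.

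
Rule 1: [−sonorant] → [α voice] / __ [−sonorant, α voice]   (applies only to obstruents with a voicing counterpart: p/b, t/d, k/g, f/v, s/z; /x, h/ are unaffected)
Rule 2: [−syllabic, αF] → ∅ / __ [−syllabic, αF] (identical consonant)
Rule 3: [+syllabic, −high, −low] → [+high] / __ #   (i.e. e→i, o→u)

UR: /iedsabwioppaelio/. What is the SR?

ietsabwiopaeliu

Rule 1 (regressive voicing assimilation): /d/ precedes the voiceless obstruent /s/, so it devoices to [t] by assimilation. /iedsabwioppaelio/ → ietsabwioppaelio.
Rule 2 (degemination): /pp/ is a geminate; the first /p/ deletes. /ietsabwioppaelio/ → ietsabwiopaelio.
Rule 3 (final vowel raising): /o/ is a mid vowel in word-final position, so it raises to [u]. /ietsabwiopaelio/ → ietsabwiopaeliu.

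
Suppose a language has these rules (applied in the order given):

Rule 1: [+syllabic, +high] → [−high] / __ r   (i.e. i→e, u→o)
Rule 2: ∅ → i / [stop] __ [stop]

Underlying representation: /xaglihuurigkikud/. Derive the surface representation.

Rule 1 (pre-rhotic lowering): /u/ is a high vowel immediately before /r/, so it lowers to [o]. /xaglihuurigkikud/ → xaglihuorigkikud.
Rule 2 (stop-cluster i-epenthesis): /g/ and /k/ form a stop–stop cluster, so [i] is inserted between them. /xaglihuorigkikud/ → xaglihuorigikikud.

xaglihuorigikikud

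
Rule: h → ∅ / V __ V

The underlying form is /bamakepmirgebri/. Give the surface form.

No segment of /bamakepmirgebri/ meets the structural description of the rule, so the form surfaces unchanged.

bamakepmirgebri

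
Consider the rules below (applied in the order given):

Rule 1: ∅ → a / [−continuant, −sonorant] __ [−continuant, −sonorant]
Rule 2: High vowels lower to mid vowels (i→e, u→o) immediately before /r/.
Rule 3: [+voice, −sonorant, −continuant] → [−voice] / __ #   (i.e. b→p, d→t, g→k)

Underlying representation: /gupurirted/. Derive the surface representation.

guporertet

Rule 1 (stop-cluster a-epenthesis): no segment meets the environment; /gupurirted/ is unchanged.
Rule 2 (pre-rhotic lowering): /u/ is a high vowel immediately before /r/, so it lowers to [o]. /i/ is a high vowel immediately before /r/, so it lowers to [e]. /gupurirted/ → guporerted.
Rule 3 (final devoicing): /d/ is a voiced stop in word-final position, so it devoices to [t]. /guporerted/ → guporertet.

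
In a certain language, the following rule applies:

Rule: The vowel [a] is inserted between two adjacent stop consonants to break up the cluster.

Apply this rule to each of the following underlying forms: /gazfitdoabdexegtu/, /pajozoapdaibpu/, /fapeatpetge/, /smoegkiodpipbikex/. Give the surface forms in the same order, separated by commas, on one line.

/gazfitdoabdexegtu/: /t/ and /d/ form a stop–stop cluster, so [a] is inserted between them. /b/ and /d/ form a stop–stop cluster, so [a] is inserted between them. /g/ and /t/ form a stop–stop cluster, so [a] is inserted between them. → [gazfitadoabadexegatu].
/pajozoapdaibpu/: /p/ and /d/ form a stop–stop cluster, so [a] is inserted between them. /b/ and /p/ form a stop–stop cluster, so [a] is inserted between them. → [pajozoapadaibapu].
/fapeatpetge/: /t/ and /p/ form a stop–stop cluster, so [a] is inserted between them. /t/ and /g/ form a stop–stop cluster, so [a] is inserted between them. → [fapeatapetage].
/smoegkiodpipbikex/: /g/ and /k/ form a stop–stop cluster, so [a] is inserted between them. /d/ and /p/ form a stop–stop cluster, so [a] is inserted between them. /p/ and /b/ form a stop–stop cluster, so [a] is inserted between them. → [smoegakiodapipabikex].

gazfitadoabadexegatu, pajozoapadaibapu, fapeatapetage, smoegakiodapipabikex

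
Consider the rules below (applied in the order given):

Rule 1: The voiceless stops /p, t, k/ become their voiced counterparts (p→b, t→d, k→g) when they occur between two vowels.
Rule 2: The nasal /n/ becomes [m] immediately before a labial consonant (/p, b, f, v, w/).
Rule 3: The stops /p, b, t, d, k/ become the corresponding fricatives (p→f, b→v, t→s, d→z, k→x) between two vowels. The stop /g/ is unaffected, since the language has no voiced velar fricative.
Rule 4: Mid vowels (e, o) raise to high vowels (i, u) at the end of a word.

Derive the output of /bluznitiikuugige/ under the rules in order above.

Rule 1 (intervocalic voicing): /t/ is a voiceless stop between vowels /i/ and /i/, so it voices to [d]. /k/ is a voiceless stop between vowels /i/ and /u/, so it voices to [g]. /bluznitiikuugige/ → bluznidiiguugige.
Rule 2 (nasal place assimilation): no segment meets the environment; /bluznidiiguugige/ is unchanged.
Rule 3 (intervocalic spirantization): /d/ is a stop between vowels /i/ and /i/, so it spirantizes to the fricative [z]. /bluznidiiguugige/ → bluzniziiguugige.
Rule 4 (final vowel raising): /e/ is a mid vowel in word-final position, so it raises to [i]. /bluzniziiguugige/ → bluzniziiguugigi.

bluzniziiguugigi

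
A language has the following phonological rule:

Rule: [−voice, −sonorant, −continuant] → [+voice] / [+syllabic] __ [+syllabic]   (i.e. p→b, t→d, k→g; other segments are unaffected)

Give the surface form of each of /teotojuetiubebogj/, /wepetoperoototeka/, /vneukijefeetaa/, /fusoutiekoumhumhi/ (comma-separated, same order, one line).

/teotojuetiubebogj/: /t/ is a voiceless stop between vowels /o/ and /o/, so it voices to [d]. /t/ is a voiceless stop between vowels /e/ and /i/, so it voices to [d]. → [teodojuediubebogj].
/wepetoperoototeka/: /p/ is a voiceless stop between vowels /e/ and /e/, so it voices to [b]. /t/ is a voiceless stop between vowels /e/ and /o/, so it voices to [d]. /p/ is a voiceless stop between vowels /o/ and /e/, so it voices to [b]. /t/ is a voiceless stop between vowels /o/ and /o/, so it voices to [d]. /t/ is a voiceless stop between vowels /o/ and /e/, so it voices to [d]. /k/ is a voiceless stop between vowels /e/ and /a/, so it voices to [g]. → [webedoberoododega].
/vneukijefeetaa/: /k/ is a voiceless stop between vowels /u/ and /i/, so it voices to [g]. /t/ is a voiceless stop between vowels /e/ and /a/, so it voices to [d]. → [vneugijefeedaa].
/fusoutiekoumhumhi/: /t/ is a voiceless stop between vowels /u/ and /i/, so it voices to [d]. /k/ is a voiceless stop between vowels /e/ and /o/, so it voices to [g]. → [fusoudiegoumhumhi].

teodojuediubebogj, webedoberoododega, vneugijefeedaa, fusoudiegoumhumhi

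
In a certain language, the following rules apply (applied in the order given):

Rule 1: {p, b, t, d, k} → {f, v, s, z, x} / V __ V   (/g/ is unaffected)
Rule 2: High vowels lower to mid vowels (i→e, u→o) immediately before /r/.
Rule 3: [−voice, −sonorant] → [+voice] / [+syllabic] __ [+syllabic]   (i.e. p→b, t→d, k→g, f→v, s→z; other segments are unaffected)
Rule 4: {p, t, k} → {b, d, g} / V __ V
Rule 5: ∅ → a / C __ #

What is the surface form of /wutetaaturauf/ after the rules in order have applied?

Rule 1 (intervocalic spirantization): /t/ is a stop between vowels /u/ and /e/, so it spirantizes to the fricative [s]. /t/ is a stop between vowels /e/ and /a/, so it spirantizes to the fricative [s]. /t/ is a stop between vowels /a/ and /u/, so it spirantizes to the fricative [s]. /wutetaaturauf/ → wusesaasurauf.
Rule 2 (pre-rhotic lowering): /u/ is a high vowel immediately before /r/, so it lowers to [o]. /wusesaasurauf/ → wusesaasorauf.
Rule 3 (intervocalic voicing): /s/ is a voiceless obstruent between vowels /u/ and /e/, so it voices to [z]. /s/ is a voiceless obstruent between vowels /e/ and /a/, so it voices to [z]. /s/ is a voiceless obstruent between vowels /a/ and /o/, so it voices to [z]. /wusesaasorauf/ → wuzezaazorauf.
Rule 4 (intervocalic voicing): no segment meets the environment; /wuzezaazorauf/ is unchanged.
Rule 5 (final a-epenthesis): the form ends in the consonant /f/, so [a] is inserted word-finally. /wuzezaazorauf/ → wuzezaazoraufa.

wuzezaazoraufa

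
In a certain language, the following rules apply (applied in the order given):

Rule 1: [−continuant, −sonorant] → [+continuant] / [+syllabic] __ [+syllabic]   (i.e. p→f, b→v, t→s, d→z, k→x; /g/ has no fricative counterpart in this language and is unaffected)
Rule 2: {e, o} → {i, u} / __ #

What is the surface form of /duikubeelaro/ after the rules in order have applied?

Rule 1 (intervocalic spirantization): /k/ is a stop between vowels /i/ and /u/, so it spirantizes to the fricative [x]. /b/ is a stop between vowels /u/ and /e/, so it spirantizes to the fricative [v]. /duikubeelaro/ → duixuveelaro.
Rule 2 (final vowel raising): /o/ is a mid vowel in word-final position, so it raises to [u]. /duixuveelaro/ → duixuveelaru.

duixuveelaru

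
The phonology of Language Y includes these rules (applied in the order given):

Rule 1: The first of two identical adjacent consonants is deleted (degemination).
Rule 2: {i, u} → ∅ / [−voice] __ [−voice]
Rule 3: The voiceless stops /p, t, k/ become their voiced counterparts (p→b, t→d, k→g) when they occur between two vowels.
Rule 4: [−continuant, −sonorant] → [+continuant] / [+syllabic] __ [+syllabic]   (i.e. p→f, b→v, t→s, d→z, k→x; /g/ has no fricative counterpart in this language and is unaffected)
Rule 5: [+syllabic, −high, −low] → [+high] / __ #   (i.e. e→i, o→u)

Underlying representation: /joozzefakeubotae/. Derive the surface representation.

joozefageuvozai

Rule 1 (degemination): /zz/ is a geminate; the first /z/ deletes. /joozzefakeubotae/ → joozefakeubotae.
Rule 2 (high vowel syncope): no segment meets the environment; /joozefakeubotae/ is unchanged.
Rule 3 (intervocalic voicing): /k/ is a voiceless stop between vowels /a/ and /e/, so it voices to [g]. /t/ is a voiceless stop between vowels /o/ and /a/, so it voices to [d]. /joozefakeubotae/ → joozefageubodae.
Rule 4 (intervocalic spirantization): /b/ is a stop between vowels /u/ and /o/, so it spirantizes to the fricative [v]. /d/ is a stop between vowels /o/ and /a/, so it spirantizes to the fricative [z]. /joozefageubodae/ → joozefageuvozae.
Rule 5 (final vowel raising): /e/ is a mid vowel in word-final position, so it raises to [i]. /joozefageuvozae/ → joozefageuvozai.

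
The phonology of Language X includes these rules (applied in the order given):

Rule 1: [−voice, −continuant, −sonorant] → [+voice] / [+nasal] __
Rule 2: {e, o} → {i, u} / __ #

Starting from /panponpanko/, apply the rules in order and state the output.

Rule 1 (post-nasal voicing): /p/ is a voiceless stop immediately after the nasal /n/, so it voices to [b]. /p/ is a voiceless stop immediately after the nasal /n/, so it voices to [b]. /k/ is a voiceless stop immediately after the nasal /n/, so it voices to [g]. /panponpanko/ → panbonbango.
Rule 2 (final vowel raising): /o/ is a mid vowel in word-final position, so it raises to [u]. /panbonbango/ → panbonbangu.

panbonbangu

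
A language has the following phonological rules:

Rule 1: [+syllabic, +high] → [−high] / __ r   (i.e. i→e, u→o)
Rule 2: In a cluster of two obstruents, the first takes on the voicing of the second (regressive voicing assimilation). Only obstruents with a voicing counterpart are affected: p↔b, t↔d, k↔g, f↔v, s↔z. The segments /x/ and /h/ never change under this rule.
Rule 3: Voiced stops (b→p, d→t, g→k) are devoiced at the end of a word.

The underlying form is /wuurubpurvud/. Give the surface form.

Rule 1 (pre-rhotic lowering): /u/ is a high vowel immediately before /r/, so it lowers to [o]. /u/ is a high vowel immediately before /r/, so it lowers to [o]. /wuurubpurvud/ → wuorubporvud.
Rule 2 (regressive voicing assimilation): /b/ precedes the voiceless obstruent /p/, so it devoices to [p] by assimilation. /wuorubporvud/ → wuorupporvud.
Rule 3 (final devoicing): /d/ is a voiced stop in word-final position, so it devoices to [t]. /wuorupporvud/ → wuorupporvut.

wuorupporvut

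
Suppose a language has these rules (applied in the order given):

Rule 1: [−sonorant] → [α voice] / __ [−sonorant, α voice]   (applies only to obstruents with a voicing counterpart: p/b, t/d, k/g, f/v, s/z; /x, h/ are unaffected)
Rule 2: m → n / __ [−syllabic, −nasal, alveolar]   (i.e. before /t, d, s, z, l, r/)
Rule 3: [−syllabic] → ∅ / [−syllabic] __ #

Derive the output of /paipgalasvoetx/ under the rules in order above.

paibgalazvoet

Rule 1 (regressive voicing assimilation): /p/ precedes the voiced obstruent /g/, so it voices to [b] by assimilation. /s/ precedes the voiced obstruent /v/, so it voices to [z] by assimilation. /paipgalasvoetx/ → paibgalazvoetx.
Rule 2 (nasal place assimilation): no segment meets the environment; /paibgalazvoetx/ is unchanged.
Rule 3 (final cluster simplification): /x/ is the second consonant of a word-final cluster /tx/, so it deletes. /paibgalazvoetx/ → paibgalazvoet.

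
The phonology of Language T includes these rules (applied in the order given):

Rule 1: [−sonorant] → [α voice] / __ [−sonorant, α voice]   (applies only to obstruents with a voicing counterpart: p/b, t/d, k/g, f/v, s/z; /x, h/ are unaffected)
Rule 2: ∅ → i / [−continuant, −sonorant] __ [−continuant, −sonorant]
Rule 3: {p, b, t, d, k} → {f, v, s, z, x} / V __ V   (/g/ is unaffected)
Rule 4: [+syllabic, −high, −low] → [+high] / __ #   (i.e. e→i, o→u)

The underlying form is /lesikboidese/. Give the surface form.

lesigivoizesi

Rule 1 (regressive voicing assimilation): /k/ precedes the voiced obstruent /b/, so it voices to [g] by assimilation. /lesikboidese/ → lesigboidese.
Rule 2 (stop-cluster i-epenthesis): /g/ and /b/ form a stop–stop cluster, so [i] is inserted between them. /lesigboidese/ → lesigiboidese.
Rule 3 (intervocalic spirantization): /b/ is a stop between vowels /i/ and /o/, so it spirantizes to the fricative [v]. /d/ is a stop between vowels /i/ and /e/, so it spirantizes to the fricative [z]. /lesigiboidese/ → lesigivoizese.
Rule 4 (final vowel raising): /e/ is a mid vowel in word-final position, so it raises to [i]. /lesigivoizese/ → lesigivoizesi.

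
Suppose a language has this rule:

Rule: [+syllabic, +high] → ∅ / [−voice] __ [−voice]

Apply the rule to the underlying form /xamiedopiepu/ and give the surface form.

xamiedopiepu

No segment of /xamiedopiepu/ meets the structural description of the rule, so the form surfaces unchanged.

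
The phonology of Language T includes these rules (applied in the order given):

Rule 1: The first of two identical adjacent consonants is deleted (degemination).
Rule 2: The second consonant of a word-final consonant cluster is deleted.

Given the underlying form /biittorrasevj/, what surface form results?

Rule 1 (degemination): /tt/ is a geminate; the first /t/ deletes. /rr/ is a geminate; the first /r/ deletes. /biittorrasevj/ → biitorasevj.
Rule 2 (final cluster simplification): /j/ is the second consonant of a word-final cluster /vj/, so it deletes. /biitorasevj/ → biitorasev.

biitorasev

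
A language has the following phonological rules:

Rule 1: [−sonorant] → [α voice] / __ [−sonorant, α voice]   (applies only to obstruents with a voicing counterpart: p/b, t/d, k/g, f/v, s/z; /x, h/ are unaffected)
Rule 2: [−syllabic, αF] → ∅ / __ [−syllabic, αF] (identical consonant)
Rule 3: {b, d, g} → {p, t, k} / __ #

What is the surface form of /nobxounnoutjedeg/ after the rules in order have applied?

Rule 1 (regressive voicing assimilation): /b/ precedes the voiceless obstruent /x/, so it devoices to [p] by assimilation. /nobxounnoutjedeg/ → nopxounnoutjedeg.
Rule 2 (degemination): /nn/ is a geminate; the first /n/ deletes. /nopxounnoutjedeg/ → nopxounoutjedeg.
Rule 3 (final devoicing): /g/ is a voiced stop in word-final position, so it devoices to [k]. /nopxounoutjedeg/ → nopxounoutjedek.

nopxounoutjedek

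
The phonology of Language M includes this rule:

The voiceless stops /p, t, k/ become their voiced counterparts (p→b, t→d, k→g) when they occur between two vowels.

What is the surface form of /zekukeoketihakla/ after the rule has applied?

/k/ is a voiceless stop between vowels /e/ and /u/, so it voices to [g].
/k/ is a voiceless stop between vowels /u/ and /e/, so it voices to [g].
/k/ is a voiceless stop between vowels /o/ and /e/, so it voices to [g].
/t/ is a voiceless stop between vowels /e/ and /i/, so it voices to [d].
Surface form: [zegugeogedihakla].

zegugeogedihakla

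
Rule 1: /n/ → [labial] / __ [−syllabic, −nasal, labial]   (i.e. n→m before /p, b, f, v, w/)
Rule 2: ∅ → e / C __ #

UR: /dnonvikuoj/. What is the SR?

dnomvikuoje

Rule 1 (nasal place assimilation): /n/ precedes the labial consonant /v/, so it assimilates in place to [m]. /dnonvikuoj/ → dnomvikuoj.
Rule 2 (final e-epenthesis): the form ends in the consonant /j/, so [e] is inserted word-finally. /dnomvikuoj/ → dnomvikuoje.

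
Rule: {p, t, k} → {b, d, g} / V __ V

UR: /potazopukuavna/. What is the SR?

/t/ is a voiceless stop between vowels /o/ and /a/, so it voices to [d].
/p/ is a voiceless stop between vowels /o/ and /u/, so it voices to [b].
/k/ is a voiceless stop between vowels /u/ and /u/, so it voices to [g].
Surface form: [podazobuguavna].

podazobuguavna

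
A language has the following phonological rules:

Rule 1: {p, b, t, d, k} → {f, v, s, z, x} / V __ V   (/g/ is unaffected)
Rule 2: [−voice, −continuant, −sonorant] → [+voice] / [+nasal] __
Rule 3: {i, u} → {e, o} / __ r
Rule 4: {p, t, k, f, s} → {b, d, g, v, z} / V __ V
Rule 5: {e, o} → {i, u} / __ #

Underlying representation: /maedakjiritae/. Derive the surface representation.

Rule 1 (intervocalic spirantization): /d/ is a stop between vowels /e/ and /a/, so it spirantizes to the fricative [z]. /t/ is a stop between vowels /i/ and /a/, so it spirantizes to the fricative [s]. /maedakjiritae/ → maezakjirisae.
Rule 2 (post-nasal voicing): no segment meets the environment; /maezakjirisae/ is unchanged.
Rule 3 (pre-rhotic lowering): /i/ is a high vowel immediately before /r/, so it lowers to [e]. /maezakjirisae/ → maezakjerisae.
Rule 4 (intervocalic voicing): /s/ is a voiceless obstruent between vowels /i/ and /a/, so it voices to [z]. /maezakjerisae/ → maezakjerizae.
Rule 5 (final vowel raising): /e/ is a mid vowel in word-final position, so it raises to [i]. /maezakjerizae/ → maezakjerizai.

maezakjerizai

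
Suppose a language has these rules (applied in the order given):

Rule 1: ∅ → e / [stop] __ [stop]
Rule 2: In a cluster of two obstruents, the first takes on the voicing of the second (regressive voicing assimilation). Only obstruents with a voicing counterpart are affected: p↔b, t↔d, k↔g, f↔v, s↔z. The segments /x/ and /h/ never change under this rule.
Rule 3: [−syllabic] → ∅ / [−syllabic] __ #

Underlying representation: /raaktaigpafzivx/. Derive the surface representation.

raaketaigepavzif

Rule 1 (stop-cluster e-epenthesis): /k/ and /t/ form a stop–stop cluster, so [e] is inserted between them. /g/ and /p/ form a stop–stop cluster, so [e] is inserted between them. /raaktaigpafzivx/ → raaketaigepafzivx.
Rule 2 (regressive voicing assimilation): /f/ precedes the voiced obstruent /z/, so it voices to [v] by assimilation. /v/ precedes the voiceless obstruent /x/, so it devoices to [f] by assimilation. /raaketaigepafzivx/ → raaketaigepavzifx.
Rule 3 (final cluster simplification): /x/ is the second consonant of a word-final cluster /fx/, so it deletes. /raaketaigepavzifx/ → raaketaigepavzif.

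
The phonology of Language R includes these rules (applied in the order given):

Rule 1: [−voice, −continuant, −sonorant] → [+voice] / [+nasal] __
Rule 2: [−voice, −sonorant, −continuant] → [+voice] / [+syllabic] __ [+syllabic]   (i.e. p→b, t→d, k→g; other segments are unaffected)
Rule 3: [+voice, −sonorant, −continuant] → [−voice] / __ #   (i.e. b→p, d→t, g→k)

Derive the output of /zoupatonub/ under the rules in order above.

zoubadonup

Rule 1 (post-nasal voicing): no segment meets the environment; /zoupatonub/ is unchanged.
Rule 2 (intervocalic voicing): /p/ is a voiceless stop between vowels /u/ and /a/, so it voices to [b]. /t/ is a voiceless stop between vowels /a/ and /o/, so it voices to [d]. /zoupatonub/ → zoubadonub.
Rule 3 (final devoicing): /b/ is a voiced stop in word-final position, so it devoices to [p]. /zoubadonub/ → zoubadonup.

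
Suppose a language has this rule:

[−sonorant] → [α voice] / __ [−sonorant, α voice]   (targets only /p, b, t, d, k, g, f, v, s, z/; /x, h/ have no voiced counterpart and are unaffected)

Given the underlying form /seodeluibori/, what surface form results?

No segment of /seodeluibori/ meets the structural description of the rule, so the form surfaces unchanged.

seodeluibori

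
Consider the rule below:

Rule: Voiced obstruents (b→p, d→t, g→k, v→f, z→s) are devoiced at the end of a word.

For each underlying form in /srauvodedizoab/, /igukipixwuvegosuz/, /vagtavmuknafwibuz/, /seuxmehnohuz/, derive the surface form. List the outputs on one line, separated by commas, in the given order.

srauvodedizoap, igukipixwuvegosus, vagtavmuknafwibus, seuxmehnohus

/srauvodedizoab/: /b/ is a voiced obstruent in word-final position, so it devoices to [p]. → [srauvodedizoap].
/igukipixwuvegosuz/: /z/ is a voiced obstruent in word-final position, so it devoices to [s]. → [igukipixwuvegosus].
/vagtavmuknafwibuz/: /z/ is a voiced obstruent in word-final position, so it devoices to [s]. → [vagtavmuknafwibus].
/seuxmehnohuz/: /z/ is a voiced obstruent in word-final position, so it devoices to [s]. → [seuxmehnohus].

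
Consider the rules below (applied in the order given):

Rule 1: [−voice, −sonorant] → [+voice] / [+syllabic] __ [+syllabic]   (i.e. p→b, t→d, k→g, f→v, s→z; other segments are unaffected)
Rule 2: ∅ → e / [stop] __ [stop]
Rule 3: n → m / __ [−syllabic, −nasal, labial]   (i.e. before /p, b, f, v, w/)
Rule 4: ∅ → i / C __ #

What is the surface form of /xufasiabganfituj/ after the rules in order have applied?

xuvaziabegamfiduji

Rule 1 (intervocalic voicing): /f/ is a voiceless obstruent between vowels /u/ and /a/, so it voices to [v]. /s/ is a voiceless obstruent between vowels /a/ and /i/, so it voices to [z]. /t/ is a voiceless obstruent between vowels /i/ and /u/, so it voices to [d]. /xufasiabganfituj/ → xuvaziabganfiduj.
Rule 2 (stop-cluster e-epenthesis): /b/ and /g/ form a stop–stop cluster, so [e] is inserted between them. /xuvaziabganfiduj/ → xuvaziabeganfiduj.
Rule 3 (nasal place assimilation): /n/ precedes the labial consonant /f/, so it assimilates in place to [m]. /xuvaziabeganfiduj/ → xuvaziabegamfiduj.
Rule 4 (final i-epenthesis): the form ends in the consonant /j/, so [i] is inserted word-finally. /xuvaziabegamfiduj/ → xuvaziabegamfiduji.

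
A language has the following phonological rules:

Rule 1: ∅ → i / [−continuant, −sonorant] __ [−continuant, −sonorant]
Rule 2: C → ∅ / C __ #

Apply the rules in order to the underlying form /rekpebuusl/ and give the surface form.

Rule 1 (stop-cluster i-epenthesis): /k/ and /p/ form a stop–stop cluster, so [i] is inserted between them. /rekpebuusl/ → rekipebuusl.
Rule 2 (final cluster simplification): /l/ is the second consonant of a word-final cluster /sl/, so it deletes. /rekipebuusl/ → rekipebuus.

rekipebuus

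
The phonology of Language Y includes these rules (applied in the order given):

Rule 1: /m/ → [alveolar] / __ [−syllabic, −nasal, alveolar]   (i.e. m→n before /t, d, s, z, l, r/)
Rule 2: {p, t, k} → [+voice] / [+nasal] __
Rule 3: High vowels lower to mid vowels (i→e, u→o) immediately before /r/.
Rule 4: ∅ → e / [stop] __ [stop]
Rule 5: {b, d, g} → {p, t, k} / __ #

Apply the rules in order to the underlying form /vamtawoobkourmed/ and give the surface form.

Rule 1 (nasal place assimilation): /m/ precedes the alveolar consonant /t/, so it assimilates in place to [n]. /vamtawoobkourmed/ → vantawoobkourmed.
Rule 2 (post-nasal voicing): /t/ is a voiceless stop immediately after the nasal /n/, so it voices to [d]. /vantawoobkourmed/ → vandawoobkourmed.
Rule 3 (pre-rhotic lowering): /u/ is a high vowel immediately before /r/, so it lowers to [o]. /vandawoobkourmed/ → vandawoobkoormed.
Rule 4 (stop-cluster e-epenthesis): /b/ and /k/ form a stop–stop cluster, so [e] is inserted between them. /vandawoobkoormed/ → vandawoobekoormed.
Rule 5 (final devoicing): /d/ is a voiced stop in word-final position, so it devoices to [t]. /vandawoobekoormed/ → vandawoobekoormet.

vandawoobekoormet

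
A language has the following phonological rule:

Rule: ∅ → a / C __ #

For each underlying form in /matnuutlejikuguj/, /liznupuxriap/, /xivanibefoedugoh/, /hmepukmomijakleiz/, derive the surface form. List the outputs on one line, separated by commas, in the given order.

matnuutlejikuguja, liznupuxriapa, xivanibefoedugoha, hmepukmomijakleiza

/matnuutlejikuguj/: the form ends in the consonant /j/, so [a] is inserted word-finally. → [matnuutlejikuguja].
/liznupuxriap/: the form ends in the consonant /p/, so [a] is inserted word-finally. → [liznupuxriapa].
/xivanibefoedugoh/: the form ends in the consonant /h/, so [a] is inserted word-finally. → [xivanibefoedugoha].
/hmepukmomijakleiz/: the form ends in the consonant /z/, so [a] is inserted word-finally. → [hmepukmomijakleiza].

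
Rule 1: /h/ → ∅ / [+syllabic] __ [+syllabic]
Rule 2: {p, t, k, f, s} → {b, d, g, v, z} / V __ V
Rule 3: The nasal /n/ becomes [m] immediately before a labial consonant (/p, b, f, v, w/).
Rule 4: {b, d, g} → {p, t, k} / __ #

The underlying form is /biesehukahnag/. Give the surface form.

biezeugahnak

Rule 1 (intervocalic h-deletion): /h/ occurs between vowels /e/ and /u/, so it deletes. /biesehukahnag/ → bieseukahnag.
Rule 2 (intervocalic voicing): /s/ is a voiceless obstruent between vowels /e/ and /e/, so it voices to [z]. /k/ is a voiceless obstruent between vowels /u/ and /a/, so it voices to [g]. /bieseukahnag/ → biezeugahnag.
Rule 3 (nasal place assimilation): no segment meets the environment; /biezeugahnag/ is unchanged.
Rule 4 (final devoicing): /g/ is a voiced stop in word-final position, so it devoices to [k]. /biezeugahnag/ → biezeugahnak.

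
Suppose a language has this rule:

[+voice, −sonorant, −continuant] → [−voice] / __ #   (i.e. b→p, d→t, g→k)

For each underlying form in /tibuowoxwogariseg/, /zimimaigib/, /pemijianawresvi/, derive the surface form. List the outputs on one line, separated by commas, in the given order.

tibuowoxwogarisek, zimimaigip, pemijianawresvi

/tibuowoxwogariseg/: /g/ is a voiced stop in word-final position, so it devoices to [k]. → [tibuowoxwogarisek].
/zimimaigib/: /b/ is a voiced stop in word-final position, so it devoices to [p]. → [zimimaigip].
/pemijianawresvi/: the rule's environment is not met; surfaces unchanged as [pemijianawresvi].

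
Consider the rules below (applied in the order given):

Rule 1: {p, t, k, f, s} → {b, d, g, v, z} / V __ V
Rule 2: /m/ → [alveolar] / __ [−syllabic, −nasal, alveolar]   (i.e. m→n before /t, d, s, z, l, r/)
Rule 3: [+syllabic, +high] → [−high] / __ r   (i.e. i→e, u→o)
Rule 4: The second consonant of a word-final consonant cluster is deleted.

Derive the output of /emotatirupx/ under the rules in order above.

Rule 1 (intervocalic voicing): /t/ is a voiceless obstruent between vowels /o/ and /a/, so it voices to [d]. /t/ is a voiceless obstruent between vowels /a/ and /i/, so it voices to [d]. /emotatirupx/ → emodadirupx.
Rule 2 (nasal place assimilation): no segment meets the environment; /emodadirupx/ is unchanged.
Rule 3 (pre-rhotic lowering): /i/ is a high vowel immediately before /r/, so it lowers to [e]. /emodadirupx/ → emodaderupx.
Rule 4 (final cluster simplification): /x/ is the second consonant of a word-final cluster /px/, so it deletes. /emodaderupx/ → emodaderup.

emodaderup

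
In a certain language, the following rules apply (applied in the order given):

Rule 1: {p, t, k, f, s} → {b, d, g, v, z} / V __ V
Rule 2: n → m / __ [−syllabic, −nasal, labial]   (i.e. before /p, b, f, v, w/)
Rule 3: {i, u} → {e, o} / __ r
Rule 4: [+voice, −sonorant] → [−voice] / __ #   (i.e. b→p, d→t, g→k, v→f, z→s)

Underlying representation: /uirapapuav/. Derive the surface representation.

Rule 1 (intervocalic voicing): /p/ is a voiceless obstruent between vowels /a/ and /a/, so it voices to [b]. /p/ is a voiceless obstruent between vowels /a/ and /u/, so it voices to [b]. /uirapapuav/ → uirababuav.
Rule 2 (nasal place assimilation): no segment meets the environment; /uirababuav/ is unchanged.
Rule 3 (pre-rhotic lowering): /i/ is a high vowel immediately before /r/, so it lowers to [e]. /uirababuav/ → uerababuav.
Rule 4 (final devoicing): /v/ is a voiced obstruent in word-final position, so it devoices to [f]. /uerababuav/ → uerababuaf.

uerababuaf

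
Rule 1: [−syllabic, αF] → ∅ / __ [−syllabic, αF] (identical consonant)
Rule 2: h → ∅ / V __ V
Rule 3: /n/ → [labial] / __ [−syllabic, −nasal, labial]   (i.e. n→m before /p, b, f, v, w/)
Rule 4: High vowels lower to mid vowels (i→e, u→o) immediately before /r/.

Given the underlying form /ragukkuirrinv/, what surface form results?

Rule 1 (degemination): /kk/ is a geminate; the first /k/ deletes. /rr/ is a geminate; the first /r/ deletes. /ragukkuirrinv/ → ragukuirinv.
Rule 2 (intervocalic h-deletion): no segment meets the environment; /ragukuirinv/ is unchanged.
Rule 3 (nasal place assimilation): /n/ precedes the labial consonant /v/, so it assimilates in place to [m]. /ragukuirinv/ → ragukuirimv.
Rule 4 (pre-rhotic lowering): /i/ is a high vowel immediately before /r/, so it lowers to [e]. /ragukuirimv/ → ragukuerimv.

ragukuerimv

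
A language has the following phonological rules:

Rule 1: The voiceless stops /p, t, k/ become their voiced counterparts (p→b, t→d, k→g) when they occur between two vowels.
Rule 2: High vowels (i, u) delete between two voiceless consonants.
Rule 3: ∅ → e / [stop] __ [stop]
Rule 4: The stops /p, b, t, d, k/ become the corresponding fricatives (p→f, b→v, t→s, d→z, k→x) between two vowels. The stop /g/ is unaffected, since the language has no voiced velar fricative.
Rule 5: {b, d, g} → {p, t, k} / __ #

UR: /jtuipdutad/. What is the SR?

jtuifezuzat

Rule 1 (intervocalic voicing): /t/ is a voiceless stop between vowels /u/ and /a/, so it voices to [d]. /jtuipdutad/ → jtuipdudad.
Rule 2 (high vowel syncope): no segment meets the environment; /jtuipdudad/ is unchanged.
Rule 3 (stop-cluster e-epenthesis): /p/ and /d/ form a stop–stop cluster, so [e] is inserted between them. /jtuipdudad/ → jtuipedudad.
Rule 4 (intervocalic spirantization): /p/ is a stop between vowels /i/ and /e/, so it spirantizes to the fricative [f]. /d/ is a stop between vowels /e/ and /u/, so it spirantizes to the fricative [z]. /d/ is a stop between vowels /u/ and /a/, so it spirantizes to the fricative [z]. /jtuipedudad/ → jtuifezuzad.
Rule 5 (final devoicing): /d/ is a voiced stop in word-final position, so it devoices to [t]. /jtuifezuzad/ → jtuifezuzat.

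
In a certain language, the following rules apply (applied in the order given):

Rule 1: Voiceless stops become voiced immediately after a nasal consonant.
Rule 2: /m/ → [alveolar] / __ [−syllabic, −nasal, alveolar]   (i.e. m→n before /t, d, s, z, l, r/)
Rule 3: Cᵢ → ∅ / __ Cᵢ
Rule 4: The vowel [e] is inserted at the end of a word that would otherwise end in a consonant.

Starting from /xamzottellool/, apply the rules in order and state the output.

Rule 1 (post-nasal voicing): no segment meets the environment; /xamzottellool/ is unchanged.
Rule 2 (nasal place assimilation): /m/ precedes the alveolar consonant /z/, so it assimilates in place to [n]. /xamzottellool/ → xanzottellool.
Rule 3 (degemination): /tt/ is a geminate; the first /t/ deletes. /ll/ is a geminate; the first /l/ deletes. /xanzottellool/ → xanzotelool.
Rule 4 (final e-epenthesis): the form ends in the consonant /l/, so [e] is inserted word-finally. /xanzotelool/ → xanzoteloole.

xanzoteloole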